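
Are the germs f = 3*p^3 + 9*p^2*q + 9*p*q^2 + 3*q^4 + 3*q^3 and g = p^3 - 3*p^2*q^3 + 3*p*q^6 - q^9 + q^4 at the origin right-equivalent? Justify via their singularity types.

Yes.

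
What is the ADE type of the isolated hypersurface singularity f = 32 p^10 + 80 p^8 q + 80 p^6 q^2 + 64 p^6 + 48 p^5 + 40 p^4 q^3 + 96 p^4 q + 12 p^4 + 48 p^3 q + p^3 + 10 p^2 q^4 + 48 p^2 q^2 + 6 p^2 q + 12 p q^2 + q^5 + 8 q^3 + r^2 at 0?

E8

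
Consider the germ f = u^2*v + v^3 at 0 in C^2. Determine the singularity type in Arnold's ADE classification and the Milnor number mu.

The Hessian of f at 0 has rank 0. Corank 2; j^3 = v*(u^2 + v^2) splits into three distinct lines over C (the quadratic factor has nonzero discriminant), so D_4.

Type D4, Milnor number mu = 4.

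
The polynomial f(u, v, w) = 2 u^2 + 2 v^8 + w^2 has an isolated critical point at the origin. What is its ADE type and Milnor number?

Type A_{7}, Milnor number mu = 7.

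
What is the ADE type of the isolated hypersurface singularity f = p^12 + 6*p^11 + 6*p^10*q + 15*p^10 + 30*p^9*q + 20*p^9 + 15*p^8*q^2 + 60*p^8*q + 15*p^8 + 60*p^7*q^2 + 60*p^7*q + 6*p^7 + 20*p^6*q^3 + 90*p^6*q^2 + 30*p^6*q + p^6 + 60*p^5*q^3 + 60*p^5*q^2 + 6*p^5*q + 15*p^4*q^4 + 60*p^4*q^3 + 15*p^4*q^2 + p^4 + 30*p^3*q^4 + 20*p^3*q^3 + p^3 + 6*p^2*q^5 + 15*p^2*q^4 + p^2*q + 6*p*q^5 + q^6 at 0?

D7

The Hessian of f at 0 is [[0, 0], [0, 0]] with rank 0, so corank 2. A Groebner basis of the Jacobian ideal J(f) in C{p,q} is {-p*q/6 + q^5, p*q^2, p^2 + p*q}; counting standard monomials gives mu = 7. Corank 2; j^3 = p^2*(p + q) has shape L^2 M (L != M), so D-series; mu = 7 gives D_7.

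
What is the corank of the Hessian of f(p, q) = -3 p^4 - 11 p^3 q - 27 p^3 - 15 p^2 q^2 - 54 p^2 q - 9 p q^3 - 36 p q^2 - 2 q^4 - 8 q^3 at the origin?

Hessian at 0 has rank 0.

2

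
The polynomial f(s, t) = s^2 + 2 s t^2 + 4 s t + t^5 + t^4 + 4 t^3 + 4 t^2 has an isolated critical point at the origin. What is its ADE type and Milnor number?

The Hessian of f at 0 is [[2, 4], [4, 8]] with rank 1, so corank 1. A Groebner basis of the Jacobian ideal J(f) in C{s,t} is {s^2 + 4*s*t - 4*s - 8*t, s + t^2 + 2*t}; counting standard monomials gives mu = 4. Corank 1: A-series; mu = 4 gives A_4.

Type A_4, Milnor number mu = 4.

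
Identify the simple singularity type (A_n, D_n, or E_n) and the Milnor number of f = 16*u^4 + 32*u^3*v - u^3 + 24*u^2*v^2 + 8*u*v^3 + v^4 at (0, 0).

The Hessian of f at 0 has rank 0. Corank 2; j^3 = -u^3 is a perfect cube, so E-series; the 4-jet and mu = 6 give E_6.

Type E_{6}, Milnor number mu = 6.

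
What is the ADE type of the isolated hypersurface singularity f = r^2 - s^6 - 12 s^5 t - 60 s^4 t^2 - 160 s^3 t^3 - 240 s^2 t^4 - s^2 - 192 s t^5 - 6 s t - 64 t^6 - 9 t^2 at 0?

The Hessian of f at 0 is [[-2, -6, 0], [-6, -18, 0], [0, 0, 2]] with rank 2, so corank 1. A Groebner basis of the Jacobian ideal J(f) in C{s,t,r} is {t^5, s + 3*t, r}; counting standard monomials gives mu = 5. Corank 1: A-series; mu = 5 gives A_5.

A5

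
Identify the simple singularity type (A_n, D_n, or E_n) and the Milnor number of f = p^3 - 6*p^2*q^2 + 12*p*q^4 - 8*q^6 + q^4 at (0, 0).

Type E6, Milnor number mu = 6.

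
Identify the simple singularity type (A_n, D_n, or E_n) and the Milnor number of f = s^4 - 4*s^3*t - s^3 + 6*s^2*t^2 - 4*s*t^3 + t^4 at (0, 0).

Type E6, Milnor number mu = 6.

The Hessian of f at 0 has rank 0. Corank 2; j^3 = -s^3 is a perfect cube, so E-series; the 4-jet and mu = 6 give E_6.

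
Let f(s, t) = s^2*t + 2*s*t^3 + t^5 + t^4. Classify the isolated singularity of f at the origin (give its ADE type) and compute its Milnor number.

Type D5, Milnor number mu = 5.

The Hessian of f at 0 has rank 0. Corank 2; j^3 = s^2*t has shape L^2 M (L != M), so D-series; mu = 5 gives D_5.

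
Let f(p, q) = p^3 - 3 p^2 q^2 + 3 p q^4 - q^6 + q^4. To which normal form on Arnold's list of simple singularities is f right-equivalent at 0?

E_{6}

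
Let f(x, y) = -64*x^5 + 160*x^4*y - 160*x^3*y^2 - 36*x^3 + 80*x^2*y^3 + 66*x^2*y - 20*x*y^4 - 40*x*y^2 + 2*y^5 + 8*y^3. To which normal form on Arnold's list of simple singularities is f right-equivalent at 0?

The Hessian of f at 0 has rank 0. Corank 2; j^3 = -2*(2*x - y)*(3*x - 2*y)^2 has shape L^2 M (L != M), so D-series; mu = 6 gives D_6.

D_6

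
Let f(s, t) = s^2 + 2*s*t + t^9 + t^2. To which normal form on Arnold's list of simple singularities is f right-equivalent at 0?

A_8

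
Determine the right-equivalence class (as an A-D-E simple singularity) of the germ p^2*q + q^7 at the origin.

D8

The Hessian of f at 0 is [[0, 0], [0, 0]] with rank 0, so corank 2. A Groebner basis of the Jacobian ideal J(f) in C{p,q} is {p^2/7 + q^6, p^3, p*q}; counting standard monomials gives mu = 8. Corank 2; j^3 = p^2*q has shape L^2 M (L != M), so D-series; mu = 8 gives D_8.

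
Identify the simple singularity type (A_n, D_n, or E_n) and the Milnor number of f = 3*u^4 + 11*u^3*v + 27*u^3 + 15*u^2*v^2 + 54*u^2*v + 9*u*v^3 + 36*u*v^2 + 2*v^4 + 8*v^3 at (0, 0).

Type E_7, Milnor number mu = 7.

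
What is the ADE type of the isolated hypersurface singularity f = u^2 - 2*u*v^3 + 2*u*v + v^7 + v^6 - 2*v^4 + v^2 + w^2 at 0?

The Hessian of f at 0 is [[2, 2, 0], [2, 2, 0], [0, 0, 2]] with rank 2, so corank 1. A Groebner basis of the Jacobian ideal J(f) in C{u,v,w} is {-u + v^3 - v, u^2 + 2*u*v + v^2, w}; counting standard monomials gives mu = 6. Corank 1: A-series; mu = 6 gives A_6.

A6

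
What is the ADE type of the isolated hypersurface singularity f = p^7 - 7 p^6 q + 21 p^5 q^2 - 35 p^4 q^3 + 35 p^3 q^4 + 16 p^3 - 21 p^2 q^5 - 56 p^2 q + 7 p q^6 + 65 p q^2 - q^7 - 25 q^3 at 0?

D_{8}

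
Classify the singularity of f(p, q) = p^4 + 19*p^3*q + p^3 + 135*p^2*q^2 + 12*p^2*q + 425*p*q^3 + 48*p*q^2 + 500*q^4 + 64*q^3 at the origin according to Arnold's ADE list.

E7

The Hessian of f at 0 has rank 0. Corank 2; j^3 = (p + 4*q)^3 is a perfect cube, so E-series; the 4-jet and mu = 7 give E_7.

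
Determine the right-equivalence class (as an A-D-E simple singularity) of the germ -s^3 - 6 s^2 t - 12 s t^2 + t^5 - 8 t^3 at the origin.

E_8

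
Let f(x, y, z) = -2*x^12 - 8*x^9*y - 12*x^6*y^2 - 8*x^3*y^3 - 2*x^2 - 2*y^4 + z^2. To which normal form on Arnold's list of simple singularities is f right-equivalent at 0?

The Hessian of f at 0 is [[-4, 0, 0], [0, 0, 0], [0, 0, 2]] with rank 2, so corank 1. A Groebner basis of the Jacobian ideal J(f) in C{x,y,z} is {y^3, x, z}; counting standard monomials gives mu = 3. Corank 1: A-series; mu = 3 gives A_3.

A_{3}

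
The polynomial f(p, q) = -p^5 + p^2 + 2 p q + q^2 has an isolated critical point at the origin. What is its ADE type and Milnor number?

Type A_{4}, Milnor number mu = 4.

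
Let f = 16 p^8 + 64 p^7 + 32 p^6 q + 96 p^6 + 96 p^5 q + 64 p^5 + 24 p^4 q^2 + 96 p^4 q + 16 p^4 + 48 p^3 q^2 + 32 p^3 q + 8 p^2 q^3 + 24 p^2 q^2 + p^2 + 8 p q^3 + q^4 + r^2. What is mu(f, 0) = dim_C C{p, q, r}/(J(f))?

The Hessian of f at 0 is [[2, 0, 0], [0, 0, 0], [0, 0, 2]] with rank 2, so corank 1. A Groebner basis of the Jacobian ideal J(f) in C{p,q,r} is {q^3, p, r}; counting standard monomials gives mu = 3. Corank 1: A-series; mu = 3 gives A_3.

3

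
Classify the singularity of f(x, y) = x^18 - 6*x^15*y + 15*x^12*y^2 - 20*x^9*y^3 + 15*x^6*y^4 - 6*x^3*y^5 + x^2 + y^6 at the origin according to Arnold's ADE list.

The Hessian of f at 0 is [[2, 0], [0, 0]] with rank 1, so corank 1. A Groebner basis of the Jacobian ideal J(f) in C{x,y} is {y^5, x}; counting standard monomials gives mu = 5. Corank 1: A-series; mu = 5 gives A_5.

A5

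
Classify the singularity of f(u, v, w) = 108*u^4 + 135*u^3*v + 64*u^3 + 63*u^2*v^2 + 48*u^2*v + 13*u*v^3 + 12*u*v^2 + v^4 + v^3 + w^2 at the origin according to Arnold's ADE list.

The Hessian of f at 0 has rank 1. Corank 2; j^3 = (4*u + v)^3 is a perfect cube, so E-series; the 4-jet and mu = 7 give E_7.

E_7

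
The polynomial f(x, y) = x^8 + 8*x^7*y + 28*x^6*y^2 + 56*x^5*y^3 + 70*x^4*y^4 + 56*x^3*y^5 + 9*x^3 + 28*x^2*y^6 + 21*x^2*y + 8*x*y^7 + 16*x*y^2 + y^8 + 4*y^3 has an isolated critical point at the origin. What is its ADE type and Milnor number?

The Hessian of f at 0 is [[0, 0], [0, 0]] with rank 0, so corank 2. A Groebner basis of the Jacobian ideal J(f) in C{x,y} is {-6561*x*y/8 + y^7 - 2187*y^2/4, x*y^2 + 2*y^3/3, x^2 + 5*x*y/3 + 2*y^2/3}; counting standard monomials gives mu = 9. Corank 2; j^3 = (x + y)*(3*x + 2*y)^2 has shape L^2 M (L != M), so D-series; mu = 9 gives D_9.

Type D9, Milnor number mu = 9.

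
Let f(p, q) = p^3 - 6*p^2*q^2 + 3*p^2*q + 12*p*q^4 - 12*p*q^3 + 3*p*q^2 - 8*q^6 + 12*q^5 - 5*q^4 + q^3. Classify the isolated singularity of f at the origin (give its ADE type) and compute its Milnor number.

Type E6, Milnor number mu = 6.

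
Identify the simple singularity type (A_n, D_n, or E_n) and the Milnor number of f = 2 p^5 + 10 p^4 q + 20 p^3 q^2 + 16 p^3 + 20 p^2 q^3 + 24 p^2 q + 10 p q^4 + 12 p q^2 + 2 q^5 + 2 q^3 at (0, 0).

Type E8, Milnor number mu = 8.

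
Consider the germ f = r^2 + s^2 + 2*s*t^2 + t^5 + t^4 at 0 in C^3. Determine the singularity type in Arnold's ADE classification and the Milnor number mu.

The Hessian of f at 0 is [[2, 0, 0], [0, 0, 0], [0, 0, 2]] with rank 2, so corank 1. A Groebner basis of the Jacobian ideal J(f) in C{s,t,r} is {s^2, s + t^2, r}; counting standard monomials gives mu = 4. Corank 1: A-series; mu = 4 gives A_4.

Type A_{4}, Milnor number mu = 4.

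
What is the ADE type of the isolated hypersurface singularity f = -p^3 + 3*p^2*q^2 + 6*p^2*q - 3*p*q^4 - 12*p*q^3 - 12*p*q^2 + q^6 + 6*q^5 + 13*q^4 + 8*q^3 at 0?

E_6

The Hessian of f at 0 is [[0, 0], [0, 0]] with rank 0, so corank 2. A Groebner basis of the Jacobian ideal J(f) in C{p,q} is {p^3 - 6*p^2 + 24*p*q - 24*q^2, p^2*q - 2*p^2 + 8*p*q - 8*q^2, -p^2/2 + p*q^2 + 2*p*q - 2*q^2, q^3}; counting standard monomials gives mu = 6. Corank 2; j^3 = -(p - 2*q)^3 is a perfect cube, so E-series; the 4-jet and mu = 6 give E_6.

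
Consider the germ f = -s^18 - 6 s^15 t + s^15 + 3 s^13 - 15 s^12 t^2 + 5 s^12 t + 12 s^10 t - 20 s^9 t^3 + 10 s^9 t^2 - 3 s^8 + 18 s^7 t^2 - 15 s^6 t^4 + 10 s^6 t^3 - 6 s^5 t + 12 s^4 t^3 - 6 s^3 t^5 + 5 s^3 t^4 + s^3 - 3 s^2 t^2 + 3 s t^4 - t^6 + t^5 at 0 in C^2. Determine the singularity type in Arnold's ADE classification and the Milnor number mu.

Type E8, Milnor number mu = 8.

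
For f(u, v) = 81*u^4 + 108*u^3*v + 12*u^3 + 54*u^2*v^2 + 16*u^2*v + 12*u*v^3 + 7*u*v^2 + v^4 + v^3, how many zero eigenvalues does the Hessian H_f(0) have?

2

Hessian at 0 has rank 0.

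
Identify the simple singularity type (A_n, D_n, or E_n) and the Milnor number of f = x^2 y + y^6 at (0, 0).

The Hessian of f at 0 is [[0, 0], [0, 0]] with rank 0, so corank 2. A Groebner basis of the Jacobian ideal J(f) in C{x,y} is {x^2/6 + y^5, x^3, x*y}; counting standard monomials gives mu = 7. Corank 2; j^3 = x^2*y has shape L^2 M (L != M), so D-series; mu = 7 gives D_7.

Type D7, Milnor number mu = 7.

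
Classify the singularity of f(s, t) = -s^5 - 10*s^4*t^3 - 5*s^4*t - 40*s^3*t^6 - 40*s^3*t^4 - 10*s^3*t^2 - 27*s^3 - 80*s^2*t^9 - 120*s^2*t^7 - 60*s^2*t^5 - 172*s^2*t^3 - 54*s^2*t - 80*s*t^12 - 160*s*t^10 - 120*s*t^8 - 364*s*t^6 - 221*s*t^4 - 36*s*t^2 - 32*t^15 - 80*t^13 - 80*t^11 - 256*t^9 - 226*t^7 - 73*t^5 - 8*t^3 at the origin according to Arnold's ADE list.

The Hessian of f at 0 has rank 0. Corank 2; j^3 = -(3*s + 2*t)^3 is a perfect cube, so E-series; the 5-jet and mu = 8 give E_8.

E_8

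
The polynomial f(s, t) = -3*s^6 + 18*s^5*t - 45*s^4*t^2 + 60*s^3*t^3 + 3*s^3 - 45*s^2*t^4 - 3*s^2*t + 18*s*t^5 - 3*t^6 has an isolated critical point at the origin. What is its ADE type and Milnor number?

Type D7, Milnor number mu = 7.

The Hessian of f at 0 has rank 0. Corank 2; j^3 = 3*s^2*(s - t) has shape L^2 M (L != M), so D-series; mu = 7 gives D_7.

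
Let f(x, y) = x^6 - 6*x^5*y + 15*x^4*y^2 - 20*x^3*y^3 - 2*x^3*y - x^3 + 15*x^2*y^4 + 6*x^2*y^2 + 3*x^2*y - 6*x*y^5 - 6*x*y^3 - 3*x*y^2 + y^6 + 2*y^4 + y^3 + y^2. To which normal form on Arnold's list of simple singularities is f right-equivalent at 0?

The Hessian of f at 0 has rank 1. Corank 1: A-series; mu = 2 gives A_2.

A_{2}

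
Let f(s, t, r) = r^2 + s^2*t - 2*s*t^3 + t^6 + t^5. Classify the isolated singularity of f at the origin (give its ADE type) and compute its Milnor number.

Type D_7, Milnor number mu = 7.

The Hessian of f at 0 is [[0, 0, 0], [0, 0, 0], [0, 0, 2]] with rank 1, so corank 2. A Groebner basis of the Jacobian ideal J(f) in C{s,t,r} is {s^3, s^2*t + s^2/6 - s*t^2/6, -s*t + t^3, r}; counting standard monomials gives mu = 7. Corank 2; j^3 = s^2*t has shape L^2 M (L != M), so D-series; mu = 7 gives D_7.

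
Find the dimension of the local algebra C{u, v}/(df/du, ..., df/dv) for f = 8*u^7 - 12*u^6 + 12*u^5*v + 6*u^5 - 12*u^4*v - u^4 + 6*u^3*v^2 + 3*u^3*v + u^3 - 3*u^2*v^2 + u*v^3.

The Hessian of f at 0 has rank 0. Corank 2; j^3 = u^3 is a perfect cube, so E-series; the 4-jet and mu = 7 give E_7.

7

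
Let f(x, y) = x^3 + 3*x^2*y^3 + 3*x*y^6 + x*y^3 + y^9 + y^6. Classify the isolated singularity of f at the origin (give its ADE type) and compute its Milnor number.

Type E_{7}, Milnor number mu = 7.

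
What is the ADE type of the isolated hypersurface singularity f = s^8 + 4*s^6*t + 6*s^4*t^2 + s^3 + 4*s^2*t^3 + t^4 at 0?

The Hessian of f at 0 has rank 0. Corank 2; j^3 = s^3 is a perfect cube, so E-series; the 4-jet and mu = 6 give E_6.

E_6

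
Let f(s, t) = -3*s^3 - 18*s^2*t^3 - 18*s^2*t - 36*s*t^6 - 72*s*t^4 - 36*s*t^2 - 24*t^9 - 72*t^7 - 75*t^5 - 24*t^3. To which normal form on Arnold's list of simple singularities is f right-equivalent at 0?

E8

The Hessian of f at 0 is [[0, 0], [0, 0]] with rank 0, so corank 2. A Groebner basis of the Jacobian ideal J(f) in C{s,t} is {s^2/4 + s*t^3 + s*t + t^2, t^4, s^3 - 12*s*t^2 - 16*t^3, s^2*t + 4*s*t^2 + 4*t^3}; counting standard monomials gives mu = 8. Corank 2; j^3 = -3*(s + 2*t)^3 is a perfect cube, so E-series; the 5-jet and mu = 8 give E_8.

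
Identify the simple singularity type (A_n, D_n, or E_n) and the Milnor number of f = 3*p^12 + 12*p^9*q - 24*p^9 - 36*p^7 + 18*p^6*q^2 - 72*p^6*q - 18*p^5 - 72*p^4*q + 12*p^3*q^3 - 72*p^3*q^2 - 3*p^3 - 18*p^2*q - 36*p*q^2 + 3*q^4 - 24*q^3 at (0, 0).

The Hessian of f at 0 has rank 0. Corank 2; j^3 = -3*(p + 2*q)^3 is a perfect cube, so E-series; the 4-jet and mu = 6 give E_6.

Type E6, Milnor number mu = 6.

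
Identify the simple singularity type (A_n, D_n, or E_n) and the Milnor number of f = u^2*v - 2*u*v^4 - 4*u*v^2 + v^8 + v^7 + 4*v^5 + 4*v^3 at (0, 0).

Type D_9, Milnor number mu = 9.

The Hessian of f at 0 has rank 0. Corank 2; j^3 = v*(u - 2*v)^2 has shape L^2 M (L != M), so D-series; mu = 9 gives D_9.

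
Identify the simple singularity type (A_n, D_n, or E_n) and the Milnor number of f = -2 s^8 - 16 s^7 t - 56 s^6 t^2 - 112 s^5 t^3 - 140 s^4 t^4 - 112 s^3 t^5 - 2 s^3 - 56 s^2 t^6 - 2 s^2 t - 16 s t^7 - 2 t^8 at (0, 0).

Type D_{9}, Milnor number mu = 9.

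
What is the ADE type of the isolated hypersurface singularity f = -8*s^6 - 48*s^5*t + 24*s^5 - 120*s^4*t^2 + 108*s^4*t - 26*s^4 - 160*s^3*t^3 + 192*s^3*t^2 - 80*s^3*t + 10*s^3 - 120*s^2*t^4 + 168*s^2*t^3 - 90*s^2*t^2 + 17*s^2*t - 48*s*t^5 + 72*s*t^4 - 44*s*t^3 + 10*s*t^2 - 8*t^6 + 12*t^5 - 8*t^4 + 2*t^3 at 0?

The Hessian of f at 0 has rank 0. Corank 2; j^3 = (2*s + t)*(5*s^2 + 6*s*t + 2*t^2) splits into three distinct lines over C (the quadratic factor has nonzero discriminant), so D_4.

D_4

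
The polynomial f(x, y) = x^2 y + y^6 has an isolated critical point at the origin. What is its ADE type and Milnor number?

Type D7, Milnor number mu = 7.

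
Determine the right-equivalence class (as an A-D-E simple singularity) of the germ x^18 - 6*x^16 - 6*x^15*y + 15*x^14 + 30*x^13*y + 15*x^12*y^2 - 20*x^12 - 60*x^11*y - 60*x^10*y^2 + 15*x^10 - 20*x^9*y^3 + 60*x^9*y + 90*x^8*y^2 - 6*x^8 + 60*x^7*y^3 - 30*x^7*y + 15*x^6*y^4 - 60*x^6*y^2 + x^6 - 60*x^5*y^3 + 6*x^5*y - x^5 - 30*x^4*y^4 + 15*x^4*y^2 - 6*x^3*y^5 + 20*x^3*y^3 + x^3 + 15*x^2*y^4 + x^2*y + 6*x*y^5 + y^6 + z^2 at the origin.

The Hessian of f at 0 has rank 1. Corank 2; j^3 = x^2*(x + y) has shape L^2 M (L != M), so D-series; mu = 7 gives D_7.

D_{7}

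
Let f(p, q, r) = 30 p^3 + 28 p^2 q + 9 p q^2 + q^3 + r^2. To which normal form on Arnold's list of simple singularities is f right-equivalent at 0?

D4

The Hessian of f at 0 has rank 1. Corank 2; j^3 = (3*p + q)*(10*p^2 + 6*p*q + q^2) splits into three distinct lines over C (the quadratic factor has nonzero discriminant), so D_4.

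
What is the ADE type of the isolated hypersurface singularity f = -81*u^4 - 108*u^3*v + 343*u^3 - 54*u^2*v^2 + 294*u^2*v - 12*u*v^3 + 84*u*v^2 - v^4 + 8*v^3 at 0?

The Hessian of f at 0 has rank 0. Corank 2; j^3 = (7*u + 2*v)^3 is a perfect cube, so E-series; the 4-jet and mu = 6 give E_6.

E6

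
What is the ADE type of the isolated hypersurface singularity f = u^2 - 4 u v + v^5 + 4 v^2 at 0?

A4

The Hessian of f at 0 has rank 1. Corank 1: A-series; mu = 4 gives A_4.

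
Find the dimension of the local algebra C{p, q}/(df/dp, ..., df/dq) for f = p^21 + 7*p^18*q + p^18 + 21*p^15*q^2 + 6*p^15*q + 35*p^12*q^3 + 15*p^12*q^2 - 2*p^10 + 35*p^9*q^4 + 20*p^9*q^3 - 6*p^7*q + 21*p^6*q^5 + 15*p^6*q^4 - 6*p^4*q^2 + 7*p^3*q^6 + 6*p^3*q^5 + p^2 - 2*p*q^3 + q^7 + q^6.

The Hessian of f at 0 has rank 1. Corank 1: A-series; mu = 6 gives A_6.

6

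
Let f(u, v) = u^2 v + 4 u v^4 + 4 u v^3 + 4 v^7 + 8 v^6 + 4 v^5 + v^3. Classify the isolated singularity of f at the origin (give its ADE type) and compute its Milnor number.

Type D_{4}, Milnor number mu = 4.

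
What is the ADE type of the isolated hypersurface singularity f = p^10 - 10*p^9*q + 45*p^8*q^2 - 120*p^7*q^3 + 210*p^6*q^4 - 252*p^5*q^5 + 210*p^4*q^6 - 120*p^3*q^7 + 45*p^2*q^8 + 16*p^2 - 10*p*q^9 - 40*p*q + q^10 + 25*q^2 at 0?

The Hessian of f at 0 is [[32, -40], [-40, 50]] with rank 1, so corank 1. A Groebner basis of the Jacobian ideal J(f) in C{p,q} is {q^9, p - 5*q/4}; counting standard monomials gives mu = 9. Corank 1: A-series; mu = 9 gives A_9.

A_9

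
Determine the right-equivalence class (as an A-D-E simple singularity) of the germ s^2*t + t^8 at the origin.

D_9

The Hessian of f at 0 has rank 0. Corank 2; j^3 = s^2*t has shape L^2 M (L != M), so D-series; mu = 9 gives D_9.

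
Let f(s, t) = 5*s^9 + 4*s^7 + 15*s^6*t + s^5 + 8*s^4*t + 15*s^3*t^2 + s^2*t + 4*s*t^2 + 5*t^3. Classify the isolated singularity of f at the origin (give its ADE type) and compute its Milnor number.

The Hessian of f at 0 has rank 0. Corank 2; j^3 = t*(s^2 + 4*s*t + 5*t^2) splits into three distinct lines over C (the quadratic factor has nonzero discriminant), so D_4.

Type D4, Milnor number mu = 4.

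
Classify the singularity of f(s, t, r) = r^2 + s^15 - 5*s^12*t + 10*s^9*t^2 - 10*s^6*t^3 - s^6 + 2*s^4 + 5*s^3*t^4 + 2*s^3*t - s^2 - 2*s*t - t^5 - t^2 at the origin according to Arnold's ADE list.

The Hessian of f at 0 has rank 2. Corank 1: A-series; mu = 4 gives A_4.

A4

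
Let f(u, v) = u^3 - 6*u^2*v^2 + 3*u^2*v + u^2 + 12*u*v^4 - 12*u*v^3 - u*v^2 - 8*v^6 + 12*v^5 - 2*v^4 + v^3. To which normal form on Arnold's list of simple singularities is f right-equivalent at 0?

The Hessian of f at 0 has rank 1. Corank 1: A-series; mu = 2 gives A_2.

A_{2}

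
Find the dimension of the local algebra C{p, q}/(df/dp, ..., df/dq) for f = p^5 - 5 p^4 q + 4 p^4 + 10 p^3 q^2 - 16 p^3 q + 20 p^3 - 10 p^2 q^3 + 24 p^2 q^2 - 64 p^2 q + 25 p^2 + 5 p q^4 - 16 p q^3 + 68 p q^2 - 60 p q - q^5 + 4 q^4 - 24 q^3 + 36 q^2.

The Hessian of f at 0 has rank 1. Corank 1: A-series; mu = 4 gives A_4.

4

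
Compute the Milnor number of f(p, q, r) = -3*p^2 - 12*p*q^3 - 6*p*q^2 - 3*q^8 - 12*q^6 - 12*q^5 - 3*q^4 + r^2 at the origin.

The Hessian of f at 0 has rank 2. Corank 1: A-series; mu = 7 gives A_7.

7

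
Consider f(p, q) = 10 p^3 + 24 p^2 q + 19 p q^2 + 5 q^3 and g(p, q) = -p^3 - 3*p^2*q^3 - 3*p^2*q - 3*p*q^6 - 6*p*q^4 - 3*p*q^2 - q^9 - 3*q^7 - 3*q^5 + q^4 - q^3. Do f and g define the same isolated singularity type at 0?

The Hessian of f at 0 is [[0, 0], [0, 0]] with rank 0, so corank 2. A Groebner basis of the Jacobian ideal J(f) in C{p,q} is {q^3, p^2 - q^2/6, p*q + q^2/2}; counting standard monomials gives mu = 4. Corank 2; j^3 = (p + q)*(10*p^2 + 14*p*q + 5*q^2) splits into three distinct lines over C (the quadratic factor has nonzero discriminant), so D_4. The Hessian of g at 0 is [[0, 0], [0, 0]] with rank 0, so corank 2. A Groebner basis of the Jacobian ideal J(g) in C{p,q} is {q^3, p^2 + 2*p*q + q^2}; counting standard monomials gives mu = 6. Corank 2; j^3 = -(p + q)^3 is a perfect cube, so E-series; the 4-jet and mu = 6 give E_6. f is D_4 but g is E_6, hence not right-equivalent.

No.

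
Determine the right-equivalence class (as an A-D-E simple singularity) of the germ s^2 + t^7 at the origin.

A6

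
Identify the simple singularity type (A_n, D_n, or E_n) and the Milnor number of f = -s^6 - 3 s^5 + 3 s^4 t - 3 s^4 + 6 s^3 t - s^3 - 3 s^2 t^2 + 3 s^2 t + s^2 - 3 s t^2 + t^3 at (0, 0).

The Hessian of f at 0 has rank 1. Corank 1: A-series; mu = 2 gives A_2.

Type A_2, Milnor number mu = 2.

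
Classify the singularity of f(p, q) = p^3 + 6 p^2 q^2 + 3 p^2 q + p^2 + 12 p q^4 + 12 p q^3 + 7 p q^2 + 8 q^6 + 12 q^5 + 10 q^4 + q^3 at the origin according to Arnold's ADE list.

The Hessian of f at 0 has rank 1. Corank 1: A-series; mu = 2 gives A_2.

A_2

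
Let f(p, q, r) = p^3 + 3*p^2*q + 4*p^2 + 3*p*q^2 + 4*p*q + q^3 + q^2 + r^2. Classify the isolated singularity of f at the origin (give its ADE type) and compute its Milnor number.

Type A2, Milnor number mu = 2.

The Hessian of f at 0 has rank 2. Corank 1: A-series; mu = 2 gives A_2.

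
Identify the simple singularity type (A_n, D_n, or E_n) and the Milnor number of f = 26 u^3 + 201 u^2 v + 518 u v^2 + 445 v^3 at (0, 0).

Type D_4, Milnor number mu = 4.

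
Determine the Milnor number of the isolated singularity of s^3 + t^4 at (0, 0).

6

The Hessian of f at 0 has rank 0. Corank 2; j^3 = s^3 is a perfect cube, so E-series; the 4-jet and mu = 6 give E_6.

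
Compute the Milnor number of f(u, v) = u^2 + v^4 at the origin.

The Hessian of f at 0 is [[2, 0], [0, 0]] with rank 1, so corank 1. A Groebner basis of the Jacobian ideal J(f) in C{u,v} is {v^3, u}; counting standard monomials gives mu = 3. Corank 1: A-series; mu = 3 gives A_3.

3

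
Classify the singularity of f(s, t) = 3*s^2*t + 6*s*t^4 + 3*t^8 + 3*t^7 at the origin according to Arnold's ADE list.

D_{9}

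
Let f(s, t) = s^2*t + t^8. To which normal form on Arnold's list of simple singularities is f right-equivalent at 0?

D_{9}

The Hessian of f at 0 has rank 0. Corank 2; j^3 = s^2*t has shape L^2 M (L != M), so D-series; mu = 9 gives D_9.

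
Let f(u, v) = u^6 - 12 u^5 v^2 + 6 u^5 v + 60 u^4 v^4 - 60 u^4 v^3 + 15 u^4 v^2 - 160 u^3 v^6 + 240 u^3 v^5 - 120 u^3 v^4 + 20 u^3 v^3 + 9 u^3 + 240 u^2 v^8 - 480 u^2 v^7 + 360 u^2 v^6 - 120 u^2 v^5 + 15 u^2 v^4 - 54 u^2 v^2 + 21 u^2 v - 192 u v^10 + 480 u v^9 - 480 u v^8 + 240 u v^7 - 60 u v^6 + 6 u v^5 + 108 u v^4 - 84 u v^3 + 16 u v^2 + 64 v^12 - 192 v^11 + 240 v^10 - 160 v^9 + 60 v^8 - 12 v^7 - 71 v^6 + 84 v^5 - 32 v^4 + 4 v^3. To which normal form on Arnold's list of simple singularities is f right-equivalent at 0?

D_{7}

The Hessian of f at 0 is [[0, 0], [0, 0]] with rank 0, so corank 2. A Groebner basis of the Jacobian ideal J(f) in C{u,v} is {-u^2/4 - 5*u*v/12 + v^4 + v^3/6 - v^2/6, u^3 - 2*u^2/3 + 8738*u*v/9 - 52468*v^3/27 + 5828*v^2/9, u^2*v + 2*u^2/3 - 4364*u*v/9 + 8740*v^3/9 - 2912*v^2/9, -u^2/2 + u*v^2 - 5*u*v/6 + v^3 - v^2/3}; counting standard monomials gives mu = 7. Corank 2; j^3 = (u + v)*(3*u + 2*v)^2 has shape L^2 M (L != M), so D-series; mu = 7 gives D_7.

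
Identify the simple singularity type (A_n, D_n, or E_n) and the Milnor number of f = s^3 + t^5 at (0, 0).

Type E_{8}, Milnor number mu = 8.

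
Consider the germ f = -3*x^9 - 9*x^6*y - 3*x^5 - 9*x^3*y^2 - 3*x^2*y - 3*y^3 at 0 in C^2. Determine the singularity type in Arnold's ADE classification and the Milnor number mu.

The Hessian of f at 0 has rank 0. Corank 2; j^3 = -3*y*(x^2 + y^2) splits into three distinct lines over C (the quadratic factor has nonzero discriminant), so D_4.

Type D4, Milnor number mu = 4.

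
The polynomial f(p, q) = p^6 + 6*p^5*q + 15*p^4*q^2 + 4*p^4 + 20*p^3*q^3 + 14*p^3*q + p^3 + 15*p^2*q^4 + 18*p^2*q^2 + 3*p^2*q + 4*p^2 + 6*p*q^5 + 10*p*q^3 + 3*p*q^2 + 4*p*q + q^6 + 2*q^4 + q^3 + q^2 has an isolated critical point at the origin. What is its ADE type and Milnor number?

Type A_{2}, Milnor number mu = 2.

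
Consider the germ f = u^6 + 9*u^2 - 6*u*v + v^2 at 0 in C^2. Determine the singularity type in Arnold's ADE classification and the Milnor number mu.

The Hessian of f at 0 is [[18, -6], [-6, 2]] with rank 1, so corank 1. A Groebner basis of the Jacobian ideal J(f) in C{u,v} is {v^5, u - v/3}; counting standard monomials gives mu = 5. Corank 1: A-series; mu = 5 gives A_5.

Type A5, Milnor number mu = 5.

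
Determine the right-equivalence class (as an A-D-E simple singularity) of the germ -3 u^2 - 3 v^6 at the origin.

The Hessian of f at 0 is [[-6, 0], [0, 0]] with rank 1, so corank 1. A Groebner basis of the Jacobian ideal J(f) in C{u,v} is {v^5, u}; counting standard monomials gives mu = 5. Corank 1: A-series; mu = 5 gives A_5.

A_{5}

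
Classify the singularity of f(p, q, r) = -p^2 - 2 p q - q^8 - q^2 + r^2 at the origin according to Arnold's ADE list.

A_{7}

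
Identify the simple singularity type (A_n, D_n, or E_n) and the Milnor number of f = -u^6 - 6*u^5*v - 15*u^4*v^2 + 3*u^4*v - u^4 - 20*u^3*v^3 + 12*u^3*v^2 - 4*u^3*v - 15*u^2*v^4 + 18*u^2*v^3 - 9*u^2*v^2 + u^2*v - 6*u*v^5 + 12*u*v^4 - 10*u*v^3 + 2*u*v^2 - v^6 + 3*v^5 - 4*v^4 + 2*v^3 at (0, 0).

The Hessian of f at 0 has rank 0. Corank 2; j^3 = v*(u^2 + 2*u*v + 2*v^2) splits into three distinct lines over C (the quadratic factor has nonzero discriminant), so D_4.

Type D_{4}, Milnor number mu = 4.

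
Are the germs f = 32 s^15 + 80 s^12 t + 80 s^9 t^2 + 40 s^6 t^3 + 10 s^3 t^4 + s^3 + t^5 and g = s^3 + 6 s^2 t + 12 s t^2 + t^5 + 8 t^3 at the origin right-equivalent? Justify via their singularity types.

Yes.

The Hessian of f at 0 is [[0, 0], [0, 0]] with rank 0, so corank 2. A Groebner basis of the Jacobian ideal J(f) in C{s,t} is {t^4, s^2}; counting standard monomials gives mu = 8. Corank 2; j^3 = s^3 is a perfect cube, so E-series; the 5-jet and mu = 8 give E_8. The Hessian of g at 0 is [[0, 0], [0, 0]] with rank 0, so corank 2. A Groebner basis of the Jacobian ideal J(g) in C{s,t} is {t^4, s^2 + 4*s*t + 4*t^2}; counting standard monomials gives mu = 8. Corank 2; j^3 = (s + 2*t)^3 is a perfect cube, so E-series; the 5-jet and mu = 8 give E_8. Both have type E_8, hence right-equivalent.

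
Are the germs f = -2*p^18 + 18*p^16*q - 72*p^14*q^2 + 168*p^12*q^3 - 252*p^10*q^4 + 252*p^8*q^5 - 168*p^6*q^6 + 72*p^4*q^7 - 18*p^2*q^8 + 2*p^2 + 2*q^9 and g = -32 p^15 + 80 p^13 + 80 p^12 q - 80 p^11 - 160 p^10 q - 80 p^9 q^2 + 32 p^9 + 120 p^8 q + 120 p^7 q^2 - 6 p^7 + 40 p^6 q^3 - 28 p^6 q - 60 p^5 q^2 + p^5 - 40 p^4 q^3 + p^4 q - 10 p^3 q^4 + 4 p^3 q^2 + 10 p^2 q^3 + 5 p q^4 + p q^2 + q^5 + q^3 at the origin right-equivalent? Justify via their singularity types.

No.

The Hessian of f at 0 has rank 1. Corank 1: A-series; mu = 8 gives A_8. The Hessian of g at 0 has rank 0. Corank 2; j^3 = q^2*(p + q) has shape L^2 M (L != M), so D-series; mu = 6 gives D_6. f is A_8 but g is D_6, hence not right-equivalent.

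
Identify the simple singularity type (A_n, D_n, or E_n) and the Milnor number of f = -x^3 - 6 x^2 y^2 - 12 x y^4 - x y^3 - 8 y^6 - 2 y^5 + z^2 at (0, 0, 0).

The Hessian of f at 0 has rank 1. Corank 2; j^3 = -x^3 is a perfect cube, so E-series; the 4-jet and mu = 7 give E_7.

Type E7, Milnor number mu = 7.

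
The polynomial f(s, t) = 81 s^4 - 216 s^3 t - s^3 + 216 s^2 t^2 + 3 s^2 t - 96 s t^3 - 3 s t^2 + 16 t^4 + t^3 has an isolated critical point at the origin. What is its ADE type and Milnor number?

The Hessian of f at 0 has rank 0. Corank 2; j^3 = -(s - t)^3 is a perfect cube, so E-series; the 4-jet and mu = 6 give E_6.

Type E_6, Milnor number mu = 6.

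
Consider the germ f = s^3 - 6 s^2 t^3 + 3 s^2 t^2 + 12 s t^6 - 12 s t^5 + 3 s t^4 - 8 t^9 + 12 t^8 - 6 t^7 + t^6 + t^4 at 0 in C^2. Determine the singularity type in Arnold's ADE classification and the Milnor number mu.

Type E_{6}, Milnor number mu = 6.

The Hessian of f at 0 has rank 0. Corank 2; j^3 = s^3 is a perfect cube, so E-series; the 4-jet and mu = 6 give E_6.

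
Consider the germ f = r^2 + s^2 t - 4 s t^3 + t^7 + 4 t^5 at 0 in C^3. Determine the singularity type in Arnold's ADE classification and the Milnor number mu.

The Hessian of f at 0 is [[0, 0, 0], [0, 0, 0], [0, 0, 2]] with rank 1, so corank 2. A Groebner basis of the Jacobian ideal J(f) in C{s,t,r} is {s^2*t^2 + 4*s^2/7 - 8*s*t^2/7, s^3 + 8*s^2/7 - 16*s*t^2/7, -s*t/2 + t^3, r}; counting standard monomials gives mu = 8. Corank 2; j^3 = s^2*t has shape L^2 M (L != M), so D-series; mu = 8 gives D_8.

Type D_8, Milnor number mu = 8.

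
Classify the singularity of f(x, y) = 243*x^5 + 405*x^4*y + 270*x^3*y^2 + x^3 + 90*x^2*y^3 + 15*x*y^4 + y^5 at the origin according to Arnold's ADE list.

E_8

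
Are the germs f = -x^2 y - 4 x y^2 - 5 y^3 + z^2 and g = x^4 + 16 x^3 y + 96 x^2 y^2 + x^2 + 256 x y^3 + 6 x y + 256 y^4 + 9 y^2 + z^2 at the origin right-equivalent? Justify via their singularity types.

No.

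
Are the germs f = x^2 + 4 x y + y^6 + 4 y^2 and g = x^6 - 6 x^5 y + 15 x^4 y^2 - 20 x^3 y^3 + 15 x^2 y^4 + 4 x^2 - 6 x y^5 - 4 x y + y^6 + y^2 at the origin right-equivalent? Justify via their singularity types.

The Hessian of f at 0 is [[2, 4], [4, 8]] with rank 1, so corank 1. A Groebner basis of the Jacobian ideal J(f) in C{x,y} is {y^5, x + 2*y}; counting standard monomials gives mu = 5. Corank 1: A-series; mu = 5 gives A_5. The Hessian of g at 0 is [[8, -4], [-4, 2]] with rank 1, so corank 1. A Groebner basis of the Jacobian ideal J(g) in C{x,y} is {y^5, x - y/2}; counting standard monomials gives mu = 5. Corank 1: A-series; mu = 5 gives A_5. Both have type A_5, hence right-equivalent.

Yes.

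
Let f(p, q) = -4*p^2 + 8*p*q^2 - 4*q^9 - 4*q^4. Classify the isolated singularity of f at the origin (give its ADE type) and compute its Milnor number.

Type A_{8}, Milnor number mu = 8.

The Hessian of f at 0 has rank 1. Corank 1: A-series; mu = 8 gives A_8.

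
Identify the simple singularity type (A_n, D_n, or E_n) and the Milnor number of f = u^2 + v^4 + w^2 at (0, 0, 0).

Type A_3, Milnor number mu = 3.

The Hessian of f at 0 is [[2, 0, 0], [0, 0, 0], [0, 0, 2]] with rank 2, so corank 1. A Groebner basis of the Jacobian ideal J(f) in C{u,v,w} is {v^3, u, w}; counting standard monomials gives mu = 3. Corank 1: A-series; mu = 3 gives A_3.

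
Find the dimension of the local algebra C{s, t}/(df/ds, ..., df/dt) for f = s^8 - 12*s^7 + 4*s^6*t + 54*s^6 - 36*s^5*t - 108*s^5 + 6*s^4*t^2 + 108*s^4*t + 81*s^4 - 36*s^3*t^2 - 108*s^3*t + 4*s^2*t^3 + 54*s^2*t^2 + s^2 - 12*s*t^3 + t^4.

3

The Hessian of f at 0 has rank 1. Corank 1: A-series; mu = 3 gives A_3.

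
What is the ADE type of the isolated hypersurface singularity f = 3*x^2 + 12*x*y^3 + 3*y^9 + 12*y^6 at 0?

The Hessian of f at 0 has rank 1. Corank 1: A-series; mu = 8 gives A_8.

A8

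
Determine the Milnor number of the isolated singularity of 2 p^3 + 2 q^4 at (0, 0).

6

The Hessian of f at 0 is [[0, 0], [0, 0]] with rank 0, so corank 2. A Groebner basis of the Jacobian ideal J(f) in C{p,q} is {q^3, p^2}; counting standard monomials gives mu = 6. Corank 2; j^3 = 2*p^3 is a perfect cube, so E-series; the 4-jet and mu = 6 give E_6.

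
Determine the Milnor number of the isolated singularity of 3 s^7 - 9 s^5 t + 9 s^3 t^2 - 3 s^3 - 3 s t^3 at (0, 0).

7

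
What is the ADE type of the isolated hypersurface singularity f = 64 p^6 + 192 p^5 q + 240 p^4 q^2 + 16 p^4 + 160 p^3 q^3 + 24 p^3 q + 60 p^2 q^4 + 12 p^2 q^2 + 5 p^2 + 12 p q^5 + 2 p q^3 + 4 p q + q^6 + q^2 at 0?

The Hessian of f at 0 is [[10, 4], [4, 2]] with rank 2, so corank 0. A Groebner basis of the Jacobian ideal J(f) in C{p,q} is {p, q}; counting standard monomials gives mu = 1. Corank 0: nondegenerate Morse point, so A_1.

A_1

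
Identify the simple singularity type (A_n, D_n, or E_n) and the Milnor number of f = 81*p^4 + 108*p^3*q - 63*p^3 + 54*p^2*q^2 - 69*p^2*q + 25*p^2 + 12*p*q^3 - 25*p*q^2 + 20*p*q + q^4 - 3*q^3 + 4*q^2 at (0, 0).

Type A2, Milnor number mu = 2.

The Hessian of f at 0 is [[50, 20], [20, 8]] with rank 1, so corank 1. A Groebner basis of the Jacobian ideal J(f) in C{p,q} is {q^2, p + 2*q/5}; counting standard monomials gives mu = 2. Corank 1: A-series; mu = 2 gives A_2.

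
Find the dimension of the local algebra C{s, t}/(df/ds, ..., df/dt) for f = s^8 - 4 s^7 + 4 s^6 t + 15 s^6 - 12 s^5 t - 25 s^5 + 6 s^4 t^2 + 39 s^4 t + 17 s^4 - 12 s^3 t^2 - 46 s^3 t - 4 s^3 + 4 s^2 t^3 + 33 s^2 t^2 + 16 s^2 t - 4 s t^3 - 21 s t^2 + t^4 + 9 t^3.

5

The Hessian of f at 0 has rank 0. Corank 2; j^3 = -(s - t)*(2*s - 3*t)^2 has shape L^2 M (L != M), so D-series; mu = 5 gives D_5.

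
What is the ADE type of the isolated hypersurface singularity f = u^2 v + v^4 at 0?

D_5

The Hessian of f at 0 is [[0, 0], [0, 0]] with rank 0, so corank 2. A Groebner basis of the Jacobian ideal J(f) in C{u,v} is {u^3, u^2/4 + v^3, u*v}; counting standard monomials gives mu = 5. Corank 2; j^3 = u^2*v has shape L^2 M (L != M), so D-series; mu = 5 gives D_5.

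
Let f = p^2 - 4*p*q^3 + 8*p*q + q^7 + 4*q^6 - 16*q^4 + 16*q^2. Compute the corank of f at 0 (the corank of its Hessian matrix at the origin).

1

Hessian at 0 has rank 1.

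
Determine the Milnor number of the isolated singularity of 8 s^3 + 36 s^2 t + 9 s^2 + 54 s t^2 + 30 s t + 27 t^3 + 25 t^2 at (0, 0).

2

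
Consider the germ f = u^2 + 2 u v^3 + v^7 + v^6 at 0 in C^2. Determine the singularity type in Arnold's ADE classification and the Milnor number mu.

The Hessian of f at 0 is [[2, 0], [0, 0]] with rank 1, so corank 1. A Groebner basis of the Jacobian ideal J(f) in C{u,v} is {u + v^3, u^2}; counting standard monomials gives mu = 6. Corank 1: A-series; mu = 6 gives A_6.

Type A6, Milnor number mu = 6.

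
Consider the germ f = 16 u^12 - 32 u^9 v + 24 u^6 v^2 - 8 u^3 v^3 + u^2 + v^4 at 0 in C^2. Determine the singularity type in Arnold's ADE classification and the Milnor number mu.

The Hessian of f at 0 is [[2, 0], [0, 0]] with rank 1, so corank 1. A Groebner basis of the Jacobian ideal J(f) in C{u,v} is {v^3, u}; counting standard monomials gives mu = 3. Corank 1: A-series; mu = 3 gives A_3.

Type A_3, Milnor number mu = 3.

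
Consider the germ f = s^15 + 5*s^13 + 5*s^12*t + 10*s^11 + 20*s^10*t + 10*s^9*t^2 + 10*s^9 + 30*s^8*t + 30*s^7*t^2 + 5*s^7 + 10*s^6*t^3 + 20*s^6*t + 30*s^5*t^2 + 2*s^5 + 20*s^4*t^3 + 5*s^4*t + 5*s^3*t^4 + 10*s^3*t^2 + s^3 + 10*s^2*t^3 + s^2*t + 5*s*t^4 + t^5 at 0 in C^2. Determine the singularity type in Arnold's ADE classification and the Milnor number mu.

Type D_6, Milnor number mu = 6.

The Hessian of f at 0 has rank 0. Corank 2; j^3 = s^2*(s + t) has shape L^2 M (L != M), so D-series; mu = 6 gives D_6.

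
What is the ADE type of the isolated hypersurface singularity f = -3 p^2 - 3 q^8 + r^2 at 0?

A_7

The Hessian of f at 0 has rank 2. Corank 1: A-series; mu = 7 gives A_7.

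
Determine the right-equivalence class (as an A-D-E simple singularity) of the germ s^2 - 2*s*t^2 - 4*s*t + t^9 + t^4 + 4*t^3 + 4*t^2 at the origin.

A_{8}

The Hessian of f at 0 has rank 1. Corank 1: A-series; mu = 8 gives A_8.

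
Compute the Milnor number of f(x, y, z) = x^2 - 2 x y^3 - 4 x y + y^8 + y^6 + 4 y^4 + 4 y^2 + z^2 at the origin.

The Hessian of f at 0 has rank 2. Corank 1: A-series; mu = 7 gives A_7.

7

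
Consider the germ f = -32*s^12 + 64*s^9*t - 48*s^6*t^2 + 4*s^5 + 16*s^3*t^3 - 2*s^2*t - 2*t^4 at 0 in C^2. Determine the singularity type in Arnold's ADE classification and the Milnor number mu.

Type D5, Milnor number mu = 5.

The Hessian of f at 0 is [[0, 0], [0, 0]] with rank 0, so corank 2. A Groebner basis of the Jacobian ideal J(f) in C{s,t} is {s^3, s^2/4 + t^3, s*t}; counting standard monomials gives mu = 5. Corank 2; j^3 = -2*s^2*t has shape L^2 M (L != M), so D-series; mu = 5 gives D_5.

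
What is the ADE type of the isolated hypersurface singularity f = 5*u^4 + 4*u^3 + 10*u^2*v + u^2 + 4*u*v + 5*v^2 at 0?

A1

The Hessian of f at 0 is [[2, 4], [4, 10]] with rank 2, so corank 0. A Groebner basis of the Jacobian ideal J(f) in C{u,v} is {u, v}; counting standard monomials gives mu = 1. Corank 0: nondegenerate Morse point, so A_1.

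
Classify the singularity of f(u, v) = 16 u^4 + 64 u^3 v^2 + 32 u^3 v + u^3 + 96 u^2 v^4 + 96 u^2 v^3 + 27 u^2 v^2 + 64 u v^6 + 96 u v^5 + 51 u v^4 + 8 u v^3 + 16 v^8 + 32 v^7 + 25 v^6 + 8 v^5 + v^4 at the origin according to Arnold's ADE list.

The Hessian of f at 0 is [[0, 0], [0, 0]] with rank 0, so corank 2. A Groebner basis of the Jacobian ideal J(f) in C{u,v} is {u^3, u^2*v, u^2/2 + u*v^2, -3*u^2 + v^3}; counting standard monomials gives mu = 6. Corank 2; j^3 = u^3 is a perfect cube, so E-series; the 4-jet and mu = 6 give E_6.

E_{6}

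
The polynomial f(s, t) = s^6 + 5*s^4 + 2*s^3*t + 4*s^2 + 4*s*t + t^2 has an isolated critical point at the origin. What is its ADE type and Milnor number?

Type A_{3}, Milnor number mu = 3.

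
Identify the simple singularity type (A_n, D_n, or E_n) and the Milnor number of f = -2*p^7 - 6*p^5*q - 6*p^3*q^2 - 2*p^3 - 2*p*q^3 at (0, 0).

Type E_{7}, Milnor number mu = 7.

The Hessian of f at 0 has rank 0. Corank 2; j^3 = -2*p^3 is a perfect cube, so E-series; the 4-jet and mu = 7 give E_7.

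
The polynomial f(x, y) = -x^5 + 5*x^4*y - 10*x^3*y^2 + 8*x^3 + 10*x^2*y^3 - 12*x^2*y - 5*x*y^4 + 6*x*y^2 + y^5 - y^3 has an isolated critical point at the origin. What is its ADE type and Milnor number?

Type E8, Milnor number mu = 8.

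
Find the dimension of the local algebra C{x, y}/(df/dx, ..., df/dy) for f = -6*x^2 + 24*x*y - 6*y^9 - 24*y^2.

The Hessian of f at 0 has rank 1. Corank 1: A-series; mu = 8 gives A_8.

8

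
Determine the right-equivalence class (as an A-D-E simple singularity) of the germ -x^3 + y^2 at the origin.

The Hessian of f at 0 has rank 1. Corank 1: A-series; mu = 2 gives A_2.

A2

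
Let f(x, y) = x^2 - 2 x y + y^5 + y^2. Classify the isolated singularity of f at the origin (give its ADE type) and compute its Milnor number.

The Hessian of f at 0 is [[2, -2], [-2, 2]] with rank 1, so corank 1. A Groebner basis of the Jacobian ideal J(f) in C{x,y} is {y^4, x - y}; counting standard monomials gives mu = 4. Corank 1: A-series; mu = 4 gives A_4.

Type A_{4}, Milnor number mu = 4.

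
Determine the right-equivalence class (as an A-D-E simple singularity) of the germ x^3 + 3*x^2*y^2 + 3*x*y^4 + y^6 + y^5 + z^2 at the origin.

The Hessian of f at 0 is [[0, 0, 0], [0, 0, 0], [0, 0, 2]] with rank 1, so corank 2. A Groebner basis of the Jacobian ideal J(f) in C{x,y,z} is {y^4, x^3, x^2/2 + x*y^2, z}; counting standard monomials gives mu = 8. Corank 2; j^3 = x^3 is a perfect cube, so E-series; the 5-jet and mu = 8 give E_8.

E_{8}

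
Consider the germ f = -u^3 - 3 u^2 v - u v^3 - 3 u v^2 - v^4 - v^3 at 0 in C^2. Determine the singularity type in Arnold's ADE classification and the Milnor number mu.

Type E_7, Milnor number mu = 7.

The Hessian of f at 0 has rank 0. Corank 2; j^3 = -(u + v)^3 is a perfect cube, so E-series; the 4-jet and mu = 7 give E_7.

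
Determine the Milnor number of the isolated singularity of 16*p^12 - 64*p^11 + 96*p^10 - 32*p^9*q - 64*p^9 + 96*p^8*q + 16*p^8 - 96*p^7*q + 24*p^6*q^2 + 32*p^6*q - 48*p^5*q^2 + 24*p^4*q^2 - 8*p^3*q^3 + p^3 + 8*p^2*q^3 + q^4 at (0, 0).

The Hessian of f at 0 is [[0, 0], [0, 0]] with rank 0, so corank 2. A Groebner basis of the Jacobian ideal J(f) in C{p,q} is {q^3, p^2}; counting standard monomials gives mu = 6. Corank 2; j^3 = p^3 is a perfect cube, so E-series; the 4-jet and mu = 6 give E_6.

6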